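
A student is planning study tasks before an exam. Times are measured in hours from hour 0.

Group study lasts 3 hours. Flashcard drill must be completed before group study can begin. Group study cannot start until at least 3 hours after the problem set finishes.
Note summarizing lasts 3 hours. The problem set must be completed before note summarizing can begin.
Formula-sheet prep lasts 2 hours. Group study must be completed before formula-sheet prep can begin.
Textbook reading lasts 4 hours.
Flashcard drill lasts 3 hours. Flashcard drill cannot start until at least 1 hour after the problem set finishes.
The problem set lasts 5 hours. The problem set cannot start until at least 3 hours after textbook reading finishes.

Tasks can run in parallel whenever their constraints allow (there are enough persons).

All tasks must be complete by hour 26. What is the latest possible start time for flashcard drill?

Nothing follows formula-sheet prep; the deadline of hour 26 is its only limit. It must start by 26 − 2 = hour 24.
Group study must finish before formula-sheet prep (must start by hour 24). With a 3-hour duration, group study must start by 24 − 3 = hour 21.
Flashcard drill must finish before group study (must start by hour 21). With a 3-hour duration, flashcard drill must start by 21 − 3 = hour 18.

18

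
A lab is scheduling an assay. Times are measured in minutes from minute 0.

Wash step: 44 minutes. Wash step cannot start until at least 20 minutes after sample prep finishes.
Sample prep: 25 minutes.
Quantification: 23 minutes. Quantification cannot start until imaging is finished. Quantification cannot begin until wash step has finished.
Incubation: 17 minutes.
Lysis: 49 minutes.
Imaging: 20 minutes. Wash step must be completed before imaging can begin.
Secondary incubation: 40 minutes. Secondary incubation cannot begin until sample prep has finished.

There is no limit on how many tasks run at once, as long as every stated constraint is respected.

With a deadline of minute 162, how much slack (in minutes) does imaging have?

Nothing blocks sample prep, so it runs from minute 0 to minute 25.
After sample prep (finishes minute 25, plus 20-minute gap → minute 45), wash step can start at minute 45 and finishes at minute 89.
Imaging cannot begin until wash step (finishes minute 89). It runs from minute 89 to 89 + 20 = minute 109.

Working backward from the deadline:
Nothing follows quantification; the deadline of minute 162 is its only limit. It must start by 162 − 23 = minute 139.
Imaging has to be done before quantification (must start by minute 139). That means finishing by minute 139, i.e. starting by 139 − 20 = minute 119.
So imaging can start as early as minute 89 and as late as minute 119, giving 119 − 89 = 30 minutes of slack.

30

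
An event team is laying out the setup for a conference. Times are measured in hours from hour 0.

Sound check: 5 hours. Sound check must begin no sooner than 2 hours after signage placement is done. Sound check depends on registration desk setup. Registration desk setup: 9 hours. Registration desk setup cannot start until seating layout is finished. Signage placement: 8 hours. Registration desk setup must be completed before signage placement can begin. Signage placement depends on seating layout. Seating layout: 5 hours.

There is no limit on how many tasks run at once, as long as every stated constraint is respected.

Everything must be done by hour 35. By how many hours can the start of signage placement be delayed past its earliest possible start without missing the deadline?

6

Seating layout can start immediately at hour 0; it finishes at hour 5.
Registration desk setup cannot begin until seating layout (finishes hour 5). It runs from hour 5 to 5 + 9 = hour 14.
Signage placement needs all of registration desk setup (finishes hour 14); seating layout (finishes hour 5). That puts its earliest start at hour 14; it finishes at 14 + 8 = hour 22.

Working backward from the deadline:
Sound check has no dependents, so it just needs to finish by hour 35. Starting by 35 − 5 = hour 30 achieves that.
Signage placement must finish before sound check (must start by hour 30, minus 2-hour gap → hour 28). With an 8-hour duration, signage placement must start by 28 − 8 = hour 20.
So signage placement can start as early as hour 14 and as late as hour 20, giving 20 − 14 = 6 hours of slack.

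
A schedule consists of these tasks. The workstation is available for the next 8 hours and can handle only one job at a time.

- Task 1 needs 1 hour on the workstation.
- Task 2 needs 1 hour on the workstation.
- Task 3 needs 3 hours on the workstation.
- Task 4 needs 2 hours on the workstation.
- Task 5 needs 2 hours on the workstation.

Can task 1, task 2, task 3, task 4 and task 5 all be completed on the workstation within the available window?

No

Running back to back, the jobs need 1 + 1 + 3 + 2 + 2 = 9 hours on the workstation.
Since 9 > 8, they cannot all fit.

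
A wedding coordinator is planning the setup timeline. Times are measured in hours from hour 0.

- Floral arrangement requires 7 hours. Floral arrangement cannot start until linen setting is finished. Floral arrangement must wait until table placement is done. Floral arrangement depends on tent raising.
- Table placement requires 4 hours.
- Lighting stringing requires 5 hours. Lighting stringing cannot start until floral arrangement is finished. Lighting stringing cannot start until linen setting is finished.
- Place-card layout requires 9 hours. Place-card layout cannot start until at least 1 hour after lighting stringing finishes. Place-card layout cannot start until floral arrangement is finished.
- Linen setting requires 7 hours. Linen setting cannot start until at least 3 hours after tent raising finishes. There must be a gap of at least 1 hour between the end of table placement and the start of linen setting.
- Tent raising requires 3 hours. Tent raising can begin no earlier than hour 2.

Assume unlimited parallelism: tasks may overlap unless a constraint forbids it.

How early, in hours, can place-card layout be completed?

37

Table placement can start immediately at hour 0; it finishes at hour 4.
After its own release at hour 2, tent raising can start at hour 2 and finishes at hour 5.
Linen setting cannot start until tent raising (finishes hour 5, plus 3-hour gap → hour 8); table placement (finishes hour 4, plus 1-hour gap → hour 5). The controlling bound is hour 8, so linen setting finishes at 8 + 7 = hour 15.
For floral arrangement: linen setting (finishes hour 15); table placement (finishes hour 4); tent raising (finishes hour 5). Taking the maximum gives a start of hour 15, and it finishes at 15 + 7 = hour 22.
Lighting stringing needs all of floral arrangement (finishes hour 22); linen setting (finishes hour 15). That puts its earliest start at hour 22; it finishes at 22 + 5 = hour 27.
For place-card layout: lighting stringing (finishes hour 27, plus 1-hour gap → hour 28); floral arrangement (finishes hour 22). Taking the maximum gives a start of hour 28, and it finishes at 28 + 9 = hour 37.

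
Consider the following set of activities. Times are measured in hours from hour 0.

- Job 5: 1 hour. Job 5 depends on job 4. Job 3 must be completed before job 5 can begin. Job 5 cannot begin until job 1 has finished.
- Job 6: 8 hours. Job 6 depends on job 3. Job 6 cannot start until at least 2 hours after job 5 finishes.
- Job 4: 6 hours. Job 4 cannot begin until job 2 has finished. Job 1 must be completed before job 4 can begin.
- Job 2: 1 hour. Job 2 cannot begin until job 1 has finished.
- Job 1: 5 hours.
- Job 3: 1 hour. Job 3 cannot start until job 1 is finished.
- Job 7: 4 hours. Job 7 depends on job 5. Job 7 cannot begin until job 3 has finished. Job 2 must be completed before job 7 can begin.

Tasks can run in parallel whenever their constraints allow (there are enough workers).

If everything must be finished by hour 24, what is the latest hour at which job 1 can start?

1

Job 6 has no dependents, so it just needs to finish by hour 24. Starting by 24 − 8 = hour 16 achieves that.
Nothing follows job 7; the deadline of hour 24 is its only limit. It must start by 24 − 4 = hour 20.
Job 5 has several dependents: job 6 (must start by hour 16, minus 2-hour gap → hour 14); job 7 (must start by hour 20). The earliest of those limits is hour 14, so job 5 must start by 14 − 1 = hour 13.
Job 4 has to be done before job 5 (must start by hour 13). That means finishing by hour 13, i.e. starting by 13 − 6 = hour 7.
Job 2 feeds job 4 (must start by hour 7); job 7 (must start by hour 20). Taking the minimum, job 2 must finish by hour 7 and start by 7 − 1 = hour 6.
Job 3 must finish in time for job 5 (must start by hour 13); job 6 (must start by hour 16); job 7 (must start by hour 20). The tightest is hour 13, so job 3 must start by 13 − 1 = hour 12.
For job 1: job 2 (must start by hour 6); job 3 (must start by hour 12); job 4 (must start by hour 7); job 5 (must start by hour 13). The most restrictive is hour 6; with a 5-hour duration, job 1 must start by hour 1.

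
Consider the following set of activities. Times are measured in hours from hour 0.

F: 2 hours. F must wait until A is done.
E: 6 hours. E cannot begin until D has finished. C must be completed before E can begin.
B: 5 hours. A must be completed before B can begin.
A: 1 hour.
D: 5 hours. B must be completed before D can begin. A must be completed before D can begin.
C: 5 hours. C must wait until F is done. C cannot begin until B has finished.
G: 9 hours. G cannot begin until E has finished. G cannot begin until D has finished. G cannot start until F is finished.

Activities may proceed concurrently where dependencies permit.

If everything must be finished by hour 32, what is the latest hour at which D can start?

G must finish by hour 32; it takes 9 hours, so it must start by 32 − 9 = hour 23.
Since G (must start by hour 23) depends on it, E must finish by hour 23. Backing off its 6-hour duration gives a latest start of hour 17.
D must finish in time for E (must start by hour 17); G (must start by hour 23). The tightest is hour 17, so D must start by 17 − 5 = hour 12.

12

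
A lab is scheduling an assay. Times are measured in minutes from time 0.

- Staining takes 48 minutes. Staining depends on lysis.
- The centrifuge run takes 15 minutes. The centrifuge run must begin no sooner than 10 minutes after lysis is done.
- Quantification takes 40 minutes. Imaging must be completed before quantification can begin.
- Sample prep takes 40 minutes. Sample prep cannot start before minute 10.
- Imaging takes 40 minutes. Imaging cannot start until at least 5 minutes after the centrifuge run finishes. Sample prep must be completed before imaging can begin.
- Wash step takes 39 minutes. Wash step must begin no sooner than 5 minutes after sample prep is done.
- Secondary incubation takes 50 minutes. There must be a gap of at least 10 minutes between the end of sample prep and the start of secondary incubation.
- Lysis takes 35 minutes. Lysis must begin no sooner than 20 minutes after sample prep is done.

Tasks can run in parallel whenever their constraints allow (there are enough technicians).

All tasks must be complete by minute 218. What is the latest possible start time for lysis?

73

Quantification must finish by minute 218; it takes 40 minutes, so it must start by 218 − 40 = minute 178.
Imaging has to be done before quantification (must start by minute 178). That means finishing by minute 178, i.e. starting by 178 − 40 = minute 138.
The centrifuge run must finish before imaging (must start by minute 138, minus 5-minute gap → minute 133). With a 15-minute duration, the centrifuge run must start by 133 − 15 = minute 118.
To finish by minute 218, staining (duration 48) must start no later than minute 170.
Lysis feeds the centrifuge run (must start by minute 118, minus 10-minute gap → minute 108); staining (must start by minute 170). Taking the minimum, lysis must finish by minute 108 and start by 108 − 35 = minute 73.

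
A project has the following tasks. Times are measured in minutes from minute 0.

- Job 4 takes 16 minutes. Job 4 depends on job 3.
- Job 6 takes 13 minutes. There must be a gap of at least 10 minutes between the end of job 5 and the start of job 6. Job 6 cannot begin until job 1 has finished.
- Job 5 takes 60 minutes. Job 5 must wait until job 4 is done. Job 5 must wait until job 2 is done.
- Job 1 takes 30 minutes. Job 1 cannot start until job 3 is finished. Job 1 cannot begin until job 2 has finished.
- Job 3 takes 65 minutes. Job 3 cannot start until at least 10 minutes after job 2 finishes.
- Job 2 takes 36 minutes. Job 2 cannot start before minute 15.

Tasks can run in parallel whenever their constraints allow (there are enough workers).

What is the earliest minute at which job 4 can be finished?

142

Job 2 cannot begin until its own release at minute 15. It runs from minute 15 to 15 + 36 = minute 51.
After job 2 (finishes minute 51, plus 10-minute gap → minute 61), job 3 can start at minute 61 and finishes at minute 126.
Job 4 waits on job 3 (finishes minute 126), so it starts at minute 126 and finishes at 126 + 16 = minute 142.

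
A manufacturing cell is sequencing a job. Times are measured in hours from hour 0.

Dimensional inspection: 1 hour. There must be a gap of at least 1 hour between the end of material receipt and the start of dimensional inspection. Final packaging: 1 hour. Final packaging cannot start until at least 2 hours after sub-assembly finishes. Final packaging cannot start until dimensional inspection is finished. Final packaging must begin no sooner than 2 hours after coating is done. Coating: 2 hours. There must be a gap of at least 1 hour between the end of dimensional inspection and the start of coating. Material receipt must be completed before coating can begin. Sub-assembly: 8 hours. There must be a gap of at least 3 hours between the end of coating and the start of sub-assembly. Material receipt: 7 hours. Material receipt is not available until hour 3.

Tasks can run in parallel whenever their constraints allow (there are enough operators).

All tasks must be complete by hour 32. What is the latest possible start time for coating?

16

Nothing follows final packaging; the deadline of hour 32 is its only limit. It must start by 32 − 1 = hour 31.
Since final packaging (must start by hour 31, minus 2-hour gap → hour 29) depends on it, sub-assembly must finish by hour 29. Backing off its 8-hour duration gives a latest start of hour 21.
Coating feeds sub-assembly (must start by hour 21, minus 3-hour gap → hour 18); final packaging (must start by hour 31, minus 2-hour gap → hour 29). Taking the minimum, coating must finish by hour 18 and start by 18 − 2 = hour 16.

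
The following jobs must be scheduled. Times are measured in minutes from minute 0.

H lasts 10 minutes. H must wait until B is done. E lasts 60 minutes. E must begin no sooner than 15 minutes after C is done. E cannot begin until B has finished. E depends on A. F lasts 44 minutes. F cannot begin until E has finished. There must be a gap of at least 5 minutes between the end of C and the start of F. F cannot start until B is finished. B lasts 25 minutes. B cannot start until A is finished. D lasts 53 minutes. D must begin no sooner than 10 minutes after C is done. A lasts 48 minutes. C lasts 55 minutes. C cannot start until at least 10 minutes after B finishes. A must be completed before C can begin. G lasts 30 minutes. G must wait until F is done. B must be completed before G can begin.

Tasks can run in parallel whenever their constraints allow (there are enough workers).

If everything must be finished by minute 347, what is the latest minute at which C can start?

D must finish by minute 347; it takes 53 minutes, so it must start by 347 − 53 = minute 294.
G must finish by minute 347; it takes 30 minutes, so it must start by 347 − 30 = minute 317.
F has to be done before G (must start by minute 317). That means finishing by minute 317, i.e. starting by 317 − 44 = minute 273.
E must finish before F (must start by minute 273). With a 60-minute duration, E must start by 273 − 60 = minute 213.
C must finish in time for D (must start by minute 294, minus 10-minute gap → minute 284); E (must start by minute 213, minus 15-minute gap → minute 198); F (must start by minute 273, minus 5-minute gap → minute 268). The tightest is minute 198, so C must start by 198 − 55 = minute 143.

143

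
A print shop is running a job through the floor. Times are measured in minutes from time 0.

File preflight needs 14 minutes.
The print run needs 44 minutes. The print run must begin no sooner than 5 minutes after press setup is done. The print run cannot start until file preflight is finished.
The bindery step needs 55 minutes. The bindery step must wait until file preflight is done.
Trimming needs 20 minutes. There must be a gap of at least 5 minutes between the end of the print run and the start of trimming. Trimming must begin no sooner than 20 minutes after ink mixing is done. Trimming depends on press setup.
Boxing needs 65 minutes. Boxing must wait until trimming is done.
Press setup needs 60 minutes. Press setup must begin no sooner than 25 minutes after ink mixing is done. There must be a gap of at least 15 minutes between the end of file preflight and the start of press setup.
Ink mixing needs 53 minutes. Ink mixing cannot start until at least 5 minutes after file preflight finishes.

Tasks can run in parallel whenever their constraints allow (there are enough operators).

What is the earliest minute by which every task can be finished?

296

File preflight has no prerequisites, so it starts at minute 0 and finishes at minute 14.
The bindery step waits on file preflight (finishes minute 14), so it starts at minute 14 and finishes at 14 + 55 = minute 69.
Ink mixing waits on file preflight (finishes minute 14, plus 5-minute gap → minute 19), so it starts at minute 19 and finishes at 19 + 53 = minute 72.
Press setup has to wait for ink mixing (finishes minute 72, plus 25-minute gap → minute 97); file preflight (finishes minute 14, plus 15-minute gap → minute 29). The latest of these is minute 97, so press setup runs minute 97 to 97 + 60 = minute 157.
The print run has to wait for press setup (finishes minute 157, plus 5-minute gap → minute 162); file preflight (finishes minute 14). The latest of these is minute 162, so the print run runs minute 162 to 162 + 44 = minute 206.
Trimming has to wait for the print run (finishes minute 206, plus 5-minute gap → minute 211); ink mixing (finishes minute 72, plus 20-minute gap → minute 92); press setup (finishes minute 157). The latest of these is minute 211, so trimming runs minute 211 to 211 + 20 = minute 231.
Boxing waits on trimming (finishes minute 231), so it starts at minute 231 and finishes at 231 + 65 = minute 296.
All tasks are finished once the last one completes. Finish times: File preflight at 14, Ink mixing at 72, Press setup at 157, The print run at 206, Trimming at 231, The bindery step at 69, Boxing at 296. The latest is minute 296.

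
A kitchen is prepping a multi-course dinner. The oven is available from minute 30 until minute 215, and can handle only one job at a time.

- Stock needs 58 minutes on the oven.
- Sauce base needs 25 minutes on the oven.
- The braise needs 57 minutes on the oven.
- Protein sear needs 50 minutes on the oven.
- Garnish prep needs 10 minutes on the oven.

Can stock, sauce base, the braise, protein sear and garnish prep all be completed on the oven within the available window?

The oven window is 215 − 30 = 185 minutes.
Running back to back, the jobs need 58 + 25 + 57 + 50 + 10 = 200 minutes on the oven.
Since 200 > 185, they cannot all fit.

No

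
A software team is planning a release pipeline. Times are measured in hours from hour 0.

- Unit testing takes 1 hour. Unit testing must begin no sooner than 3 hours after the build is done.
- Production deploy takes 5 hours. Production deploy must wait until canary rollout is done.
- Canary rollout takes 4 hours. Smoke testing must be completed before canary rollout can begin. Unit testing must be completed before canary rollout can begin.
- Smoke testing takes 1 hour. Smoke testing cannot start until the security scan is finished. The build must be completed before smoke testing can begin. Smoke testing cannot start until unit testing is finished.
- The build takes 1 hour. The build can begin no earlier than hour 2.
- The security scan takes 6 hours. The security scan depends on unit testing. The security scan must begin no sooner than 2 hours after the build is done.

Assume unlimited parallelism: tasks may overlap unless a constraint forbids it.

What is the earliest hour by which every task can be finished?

23

After its own release at hour 2, the build can start at hour 2 and finishes at hour 3.
After the build (finishes hour 3, plus 3-hour gap → hour 6), unit testing can start at hour 6 and finishes at hour 7.
The security scan needs all of unit testing (finishes hour 7); the build (finishes hour 3, plus 2-hour gap → hour 5). That puts its earliest start at hour 7; it finishes at 7 + 6 = hour 13.
Smoke testing has to wait for the security scan (finishes hour 13); the build (finishes hour 3); unit testing (finishes hour 7). The latest of these is hour 13, so smoke testing runs hour 13 to 13 + 1 = hour 14.
For canary rollout: smoke testing (finishes hour 14); unit testing (finishes hour 7). Taking the maximum gives a start of hour 14, and it finishes at 14 + 4 = hour 18.
Production deploy waits on canary rollout (finishes hour 18), so it starts at hour 18 and finishes at 18 + 5 = hour 23.
All tasks are finished once the last one completes. Finish times: The build at 3, Unit testing at 7, The security scan at 13, Smoke testing at 14, Canary rollout at 18, Production deploy at 23. The latest is hour 23.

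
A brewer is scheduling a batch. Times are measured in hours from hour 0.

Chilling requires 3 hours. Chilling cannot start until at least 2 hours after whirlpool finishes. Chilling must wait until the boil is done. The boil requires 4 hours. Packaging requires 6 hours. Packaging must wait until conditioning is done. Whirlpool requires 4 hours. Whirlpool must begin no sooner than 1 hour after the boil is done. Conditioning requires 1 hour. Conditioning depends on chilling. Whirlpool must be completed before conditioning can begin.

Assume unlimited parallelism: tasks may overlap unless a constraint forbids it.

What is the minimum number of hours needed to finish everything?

21

The boil can start immediately at hour 0; it finishes at hour 4.
Whirlpool waits on the boil (finishes hour 4, plus 1-hour gap → hour 5), so it starts at hour 5 and finishes at 5 + 4 = hour 9.
For chilling: whirlpool (finishes hour 9, plus 2-hour gap → hour 11); the boil (finishes hour 4). Taking the maximum gives a start of hour 11, and it finishes at 11 + 3 = hour 14.
For conditioning: chilling (finishes hour 14); whirlpool (finishes hour 9). Taking the maximum gives a start of hour 14, and it finishes at 14 + 1 = hour 15.
Packaging waits on conditioning (finishes hour 15), so it starts at hour 15 and finishes at 15 + 6 = hour 21.
All tasks are finished once the last one completes. Finish times: The boil at 4, Whirlpool at 9, Chilling at 14, Conditioning at 15, Packaging at 21. The latest is hour 21.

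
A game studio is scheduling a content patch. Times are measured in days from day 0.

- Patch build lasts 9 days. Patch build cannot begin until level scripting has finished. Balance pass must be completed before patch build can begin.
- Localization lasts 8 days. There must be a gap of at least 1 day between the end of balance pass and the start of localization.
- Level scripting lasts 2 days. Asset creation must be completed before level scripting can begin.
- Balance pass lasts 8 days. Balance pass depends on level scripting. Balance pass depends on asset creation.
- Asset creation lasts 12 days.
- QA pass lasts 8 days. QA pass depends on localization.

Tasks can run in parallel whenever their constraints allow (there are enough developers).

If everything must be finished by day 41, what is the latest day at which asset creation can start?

2

Nothing follows QA pass; the deadline of day 41 is its only limit. It must start by 41 − 8 = day 33.
Localization has to be done before QA pass (must start by day 33). That means finishing by day 33, i.e. starting by 33 − 8 = day 25.
To finish by day 41, patch build (duration 9) must start no later than day 32.
Balance pass must finish in time for localization (must start by day 25, minus 1-day gap → day 24); patch build (must start by day 32). The tightest is day 24, so balance pass must start by 24 − 8 = day 16.
Level scripting has several dependents: balance pass (must start by day 16); patch build (must start by day 32). The earliest of those limits is day 16, so level scripting must start by 16 − 2 = day 14.
For asset creation: level scripting (must start by day 14); balance pass (must start by day 16). The most restrictive is day 14; with a 12-day duration, asset creation must start by day 2.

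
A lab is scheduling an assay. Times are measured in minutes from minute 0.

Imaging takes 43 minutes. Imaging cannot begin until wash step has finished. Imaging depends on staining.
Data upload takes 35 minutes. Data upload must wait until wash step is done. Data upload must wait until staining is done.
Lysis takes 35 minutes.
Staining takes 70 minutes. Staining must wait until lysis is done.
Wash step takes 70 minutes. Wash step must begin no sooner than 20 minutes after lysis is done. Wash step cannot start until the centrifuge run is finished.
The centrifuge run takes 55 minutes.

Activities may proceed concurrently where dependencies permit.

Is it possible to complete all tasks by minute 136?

No

Nothing blocks the centrifuge run, so it runs from minute 0 to minute 55.
Nothing blocks lysis, so it runs from minute 0 to minute 35.
Staining cannot begin until lysis (finishes minute 35). It runs from minute 35 to 35 + 70 = minute 105.
Wash step needs all of lysis (finishes minute 35, plus 20-minute gap → minute 55); the centrifuge run (finishes minute 55). That puts its earliest start at minute 55; it finishes at 55 + 70 = minute 125.
Data upload has to wait for wash step (finishes minute 125); staining (finishes minute 105). The latest of these is minute 125, so data upload runs minute 125 to 125 + 35 = minute 160.
Imaging cannot start until wash step (finishes minute 125); staining (finishes minute 105). The controlling bound is minute 125, so imaging finishes at 125 + 43 = minute 168.
The earliest everything can be done is minute 168, which is after the deadline of 136, so it is not possible.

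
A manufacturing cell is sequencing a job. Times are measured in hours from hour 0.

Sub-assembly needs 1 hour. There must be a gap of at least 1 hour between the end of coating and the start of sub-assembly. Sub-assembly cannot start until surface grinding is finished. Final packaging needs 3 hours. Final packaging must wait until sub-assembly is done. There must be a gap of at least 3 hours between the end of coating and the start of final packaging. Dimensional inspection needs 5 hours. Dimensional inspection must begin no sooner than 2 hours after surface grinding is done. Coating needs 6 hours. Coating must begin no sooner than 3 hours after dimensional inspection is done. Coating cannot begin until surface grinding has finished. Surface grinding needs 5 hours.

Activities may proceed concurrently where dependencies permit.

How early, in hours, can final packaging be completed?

27

Nothing blocks surface grinding, so it runs from hour 0 to hour 5.
Dimensional inspection waits on surface grinding (finishes hour 5, plus 2-hour gap → hour 7), so it starts at hour 7 and finishes at 7 + 5 = hour 12.
Coating needs all of dimensional inspection (finishes hour 12, plus 3-hour gap → hour 15); surface grinding (finishes hour 5). That puts its earliest start at hour 15; it finishes at 15 + 6 = hour 21.
Sub-assembly cannot start until coating (finishes hour 21, plus 1-hour gap → hour 22); surface grinding (finishes hour 5). The controlling bound is hour 22, so sub-assembly finishes at 22 + 1 = hour 23.
Final packaging cannot start until sub-assembly (finishes hour 23); coating (finishes hour 21, plus 3-hour gap → hour 24). The controlling bound is hour 24, so final packaging finishes at 24 + 3 = hour 27.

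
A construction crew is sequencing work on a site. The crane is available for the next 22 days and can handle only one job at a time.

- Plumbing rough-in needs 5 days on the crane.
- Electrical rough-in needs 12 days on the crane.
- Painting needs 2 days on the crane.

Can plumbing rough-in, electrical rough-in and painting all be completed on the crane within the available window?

Running back to back, the jobs need 5 + 12 + 2 = 19 days on the crane.
Since 19 ≤ 22, they fit within the window.

Yes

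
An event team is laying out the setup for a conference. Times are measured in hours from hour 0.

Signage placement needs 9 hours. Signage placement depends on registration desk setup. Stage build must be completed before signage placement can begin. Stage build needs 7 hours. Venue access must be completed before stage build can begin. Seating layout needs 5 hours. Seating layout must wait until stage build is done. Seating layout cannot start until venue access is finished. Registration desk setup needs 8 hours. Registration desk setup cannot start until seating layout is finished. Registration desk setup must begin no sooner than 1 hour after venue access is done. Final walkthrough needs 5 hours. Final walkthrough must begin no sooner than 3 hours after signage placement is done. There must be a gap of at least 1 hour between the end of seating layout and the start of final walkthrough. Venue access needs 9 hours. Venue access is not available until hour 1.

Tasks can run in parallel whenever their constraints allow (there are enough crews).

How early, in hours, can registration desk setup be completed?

After its own release at hour 1, venue access can start at hour 1 and finishes at hour 10.
Stage build waits on venue access (finishes hour 10), so it starts at hour 10 and finishes at 10 + 7 = hour 17.
Seating layout has to wait for stage build (finishes hour 17); venue access (finishes hour 10). The latest of these is hour 17, so seating layout runs hour 17 to 17 + 5 = hour 22.
Registration desk setup has to wait for seating layout (finishes hour 22); venue access (finishes hour 10, plus 1-hour gap → hour 11). The latest of these is hour 22, so registration desk setup runs hour 22 to 22 + 8 = hour 30.

30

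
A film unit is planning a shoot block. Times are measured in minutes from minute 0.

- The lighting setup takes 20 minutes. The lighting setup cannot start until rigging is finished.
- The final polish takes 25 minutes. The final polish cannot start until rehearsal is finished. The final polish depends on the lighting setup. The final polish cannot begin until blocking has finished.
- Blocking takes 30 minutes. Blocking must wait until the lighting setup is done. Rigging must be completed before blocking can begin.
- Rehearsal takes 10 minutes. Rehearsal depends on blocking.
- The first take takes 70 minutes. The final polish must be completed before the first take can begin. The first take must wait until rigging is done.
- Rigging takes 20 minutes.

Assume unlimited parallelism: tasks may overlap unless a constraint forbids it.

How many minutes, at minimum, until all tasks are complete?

Rigging has no prerequisites, so it starts at minute 0 and finishes at minute 20.
After rigging (finishes minute 20), the lighting setup can start at minute 20 and finishes at minute 40.
Blocking needs all of the lighting setup (finishes minute 40); rigging (finishes minute 20). That puts its earliest start at minute 40; it finishes at 40 + 30 = minute 70.
After blocking (finishes minute 70), rehearsal can start at minute 70 and finishes at minute 80.
The final polish has to wait for rehearsal (finishes minute 80); the lighting setup (finishes minute 40); blocking (finishes minute 70). The latest of these is minute 80, so the final polish runs minute 80 to 80 + 25 = minute 105.
The first take needs all of the final polish (finishes minute 105); rigging (finishes minute 20). That puts its earliest start at minute 105; it finishes at 105 + 70 = minute 175.
All tasks are finished once the last one completes. Finish times: Rigging at 20, The lighting setup at 40, Blocking at 70, Rehearsal at 80, The final polish at 105, The first take at 175. The latest is minute 175.

175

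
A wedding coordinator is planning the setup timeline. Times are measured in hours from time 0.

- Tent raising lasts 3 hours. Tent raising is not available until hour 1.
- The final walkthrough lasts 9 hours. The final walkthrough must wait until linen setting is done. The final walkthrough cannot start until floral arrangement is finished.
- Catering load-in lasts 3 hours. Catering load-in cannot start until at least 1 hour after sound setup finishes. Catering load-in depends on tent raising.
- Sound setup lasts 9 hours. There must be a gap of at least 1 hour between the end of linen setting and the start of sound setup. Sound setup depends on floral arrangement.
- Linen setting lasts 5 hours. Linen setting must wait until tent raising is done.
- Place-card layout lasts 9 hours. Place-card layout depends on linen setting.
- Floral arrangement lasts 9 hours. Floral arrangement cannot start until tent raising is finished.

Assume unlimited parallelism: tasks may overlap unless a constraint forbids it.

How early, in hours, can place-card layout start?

After its own release at hour 1, tent raising can start at hour 1 and finishes at hour 4.
Linen setting cannot begin until tent raising (finishes hour 4). It runs from hour 4 to 4 + 5 = hour 9.
Place-card layout waits on linen setting (finishes hour 9), so the earliest it can start is hour 9.

9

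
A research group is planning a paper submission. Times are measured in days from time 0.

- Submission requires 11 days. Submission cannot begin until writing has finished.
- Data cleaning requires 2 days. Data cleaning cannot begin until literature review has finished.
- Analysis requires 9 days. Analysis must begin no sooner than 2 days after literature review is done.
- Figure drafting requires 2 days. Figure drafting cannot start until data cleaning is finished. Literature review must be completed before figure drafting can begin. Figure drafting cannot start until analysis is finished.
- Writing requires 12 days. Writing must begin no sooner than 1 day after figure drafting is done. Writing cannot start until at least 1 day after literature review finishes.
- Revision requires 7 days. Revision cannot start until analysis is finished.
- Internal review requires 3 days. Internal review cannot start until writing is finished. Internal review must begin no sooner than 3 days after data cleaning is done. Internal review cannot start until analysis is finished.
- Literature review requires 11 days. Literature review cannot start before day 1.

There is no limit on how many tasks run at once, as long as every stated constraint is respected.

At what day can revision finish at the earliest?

Literature review cannot begin until its own release at day 1. It runs from day 1 to 1 + 11 = day 12.
Analysis cannot begin until literature review (finishes day 12, plus 2-day gap → day 14). It runs from day 14 to 14 + 9 = day 23.
After analysis (finishes day 23), revision can start at day 23 and finishes at day 30.

30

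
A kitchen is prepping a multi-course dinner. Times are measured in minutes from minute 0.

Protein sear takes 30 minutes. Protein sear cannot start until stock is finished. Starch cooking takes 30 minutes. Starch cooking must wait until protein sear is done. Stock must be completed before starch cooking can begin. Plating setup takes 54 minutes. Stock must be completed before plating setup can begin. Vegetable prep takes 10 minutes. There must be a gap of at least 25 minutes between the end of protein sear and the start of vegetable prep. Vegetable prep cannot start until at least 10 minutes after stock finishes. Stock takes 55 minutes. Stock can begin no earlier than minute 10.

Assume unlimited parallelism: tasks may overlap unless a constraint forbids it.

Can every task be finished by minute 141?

After its own release at minute 10, stock can start at minute 10 and finishes at minute 65.
Plating setup cannot begin until stock (finishes minute 65). It runs from minute 65 to 65 + 54 = minute 119.
Protein sear waits on stock (finishes minute 65), so it starts at minute 65 and finishes at 65 + 30 = minute 95.
Starch cooking cannot start until protein sear (finishes minute 95); stock (finishes minute 65). The controlling bound is minute 95, so starch cooking finishes at 95 + 30 = minute 125.
Vegetable prep has to wait for protein sear (finishes minute 95, plus 25-minute gap → minute 120); stock (finishes minute 65, plus 10-minute gap → minute 75). The latest of these is minute 120, so vegetable prep runs minute 120 to 120 + 10 = minute 130.
Every task is finished by minute 130, which is no later than the deadline of 141, so the schedule is feasible.

Yes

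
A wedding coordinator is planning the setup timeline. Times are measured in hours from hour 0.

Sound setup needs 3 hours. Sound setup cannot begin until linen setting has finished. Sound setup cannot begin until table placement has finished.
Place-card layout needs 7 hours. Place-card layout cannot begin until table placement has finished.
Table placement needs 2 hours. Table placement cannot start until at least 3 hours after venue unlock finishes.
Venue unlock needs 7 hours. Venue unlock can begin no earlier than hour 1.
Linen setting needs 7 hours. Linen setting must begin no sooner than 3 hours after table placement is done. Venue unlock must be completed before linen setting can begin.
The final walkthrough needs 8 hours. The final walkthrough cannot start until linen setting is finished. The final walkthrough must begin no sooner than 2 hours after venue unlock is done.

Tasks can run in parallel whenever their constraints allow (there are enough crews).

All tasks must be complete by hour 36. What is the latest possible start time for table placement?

Sound setup has no dependents, so it just needs to finish by hour 36. Starting by 36 − 3 = hour 33 achieves that.
The final walkthrough must finish by hour 36; it takes 8 hours, so it must start by 36 − 8 = hour 28.
Linen setting has several dependents: sound setup (must start by hour 33); the final walkthrough (must start by hour 28). The earliest of those limits is hour 28, so linen setting must start by 28 − 7 = hour 21.
Place-card layout has no dependents, so it just needs to finish by hour 36. Starting by 36 − 7 = hour 29 achieves that.
Table placement feeds linen setting (must start by hour 21, minus 3-hour gap → hour 18); sound setup (must start by hour 33); place-card layout (must start by hour 29). Taking the minimum, table placement must finish by hour 18 and start by 18 − 2 = hour 16.

16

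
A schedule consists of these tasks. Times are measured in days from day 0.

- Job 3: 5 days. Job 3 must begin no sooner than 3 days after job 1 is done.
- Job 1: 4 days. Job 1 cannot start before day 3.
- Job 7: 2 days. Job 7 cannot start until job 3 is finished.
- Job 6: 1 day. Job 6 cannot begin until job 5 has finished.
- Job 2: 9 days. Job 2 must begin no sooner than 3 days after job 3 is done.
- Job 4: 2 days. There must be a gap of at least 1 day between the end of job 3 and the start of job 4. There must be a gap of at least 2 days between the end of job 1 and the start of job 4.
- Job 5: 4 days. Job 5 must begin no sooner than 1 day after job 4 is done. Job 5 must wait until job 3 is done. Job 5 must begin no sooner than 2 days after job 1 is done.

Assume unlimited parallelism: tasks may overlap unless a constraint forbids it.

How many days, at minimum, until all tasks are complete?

Job 1 waits on its own release at day 3, so it starts at day 3 and finishes at 3 + 4 = day 7.
After job 1 (finishes day 7, plus 3-day gap → day 10), job 3 can start at day 10 and finishes at day 15.
Job 7 waits on job 3 (finishes day 15), so it starts at day 15 and finishes at 15 + 2 = day 17.
Job 4 needs all of job 3 (finishes day 15, plus 1-day gap → day 16); job 1 (finishes day 7, plus 2-day gap → day 9). That puts its earliest start at day 16; it finishes at 16 + 2 = day 18.
Job 5 needs all of job 4 (finishes day 18, plus 1-day gap → day 19); job 3 (finishes day 15); job 1 (finishes day 7, plus 2-day gap → day 9). That puts its earliest start at day 19; it finishes at 19 + 4 = day 23.
After job 5 (finishes day 23), job 6 can start at day 23 and finishes at day 24.
After job 3 (finishes day 15, plus 3-day gap → day 18), job 2 can start at day 18 and finishes at day 27.
All tasks are finished once the last one completes. Finish times: Job 1 at 7, Job 2 at 27, Job 3 at 15, Job 4 at 18, Job 5 at 23, Job 6 at 24, Job 7 at 17. The latest is day 27.

27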